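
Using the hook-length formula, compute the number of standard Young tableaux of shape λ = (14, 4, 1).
# SYT of shape (14, 4, 1) = 31977

Hook-length formula: f^λ = n! / Π hook(c), product over all cells c of the Young diagram. For λ = (14, 4, 1), n = 19 boxes. Hook lengths by row (left-to-right, top-to-bottom): [16, 14, 13, 12, 10, 9, 8, 7, 6, 5, 4, 3, 2, 1]; [5, 3, 2, 1]; [1]. Product of hooks = 3804143616000. So f^λ = 19! / 3804143616000 = 121645100408832000 / 3804143616000 = 31977.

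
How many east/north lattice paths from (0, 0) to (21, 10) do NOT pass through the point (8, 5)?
Number of paths = 33325149

Total paths from (0, 0) to (21, 10): C(31, 21) = 44352165. Paths through (8, 5): (paths (0, 0) → (8, 5)) × (paths (8, 5) → (21, 10)) = C(13, 8) · C(18, 13) = 1287 · 8568 = 11027016. Avoidance count = 44352165 − 11027016 = 33325149.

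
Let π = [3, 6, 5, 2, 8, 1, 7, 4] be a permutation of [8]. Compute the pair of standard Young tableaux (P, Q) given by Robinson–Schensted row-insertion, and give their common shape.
P = [1, 4, 7] / [2, 5] / [3, 8] / [6];  Q = [1, 2, 5] / [3, 7] / [4, 8] / [6];  common shape = (3, 2, 2, 1)

Row-insert the values π_1, π_2, … into P one at a time, bumping the leftmost entry strictly greater than the inserted value down to the next row. The recording tableau Q records, in position (i, j), the step at which that cell was added to P.
  Insert 3 (step 1): P = [3];  Q = [1]
  Insert 6 (step 2): P = [3, 6];  Q = [1, 2]
  Insert 5 (step 3): P = [3, 5] / [6];  Q = [1, 2] / [3]
  Insert 2 (step 4): P = [2, 5] / [3] / [6];  Q = [1, 2] / [3] / [4]
  Insert 8 (step 5): P = [2, 5, 8] / [3] / [6];  Q = [1, 2, 5] / [3] / [4]
  Insert 1 (step 6): P = [1, 5, 8] / [2] / [3] / [6];  Q = [1, 2, 5] / [3] / [4] / [6]
  Insert 7 (step 7): P = [1, 5, 7] / [2, 8] / [3] / [6];  Q = [1, 2, 5] / [3, 7] / [4] / [6]
  Insert 4 (step 8): P = [1, 4, 7] / [2, 5] / [3, 8] / [6];  Q = [1, 2, 5] / [3, 7] / [4, 8] / [6]
Final shape: (3, 2, 2, 1).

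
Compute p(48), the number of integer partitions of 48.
p(48) = 147273

Compute p(n) via the recurrence p(n, m) = p(n, m−1) + p(n−m, m), where p(n, m) counts partitions of n with all parts ≤ m and p(n) = p(n, n). The base cases are p(0, m) = 1 and p(n, 0) = 0 for n > 0. Filling the table yields p(48) = 147273. (Euler's pentagonal recurrence is an alternative.)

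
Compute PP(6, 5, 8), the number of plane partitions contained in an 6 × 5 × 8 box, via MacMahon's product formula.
PP(6, 5, 8) = 7997986868872

Evaluate the triple product over i = 1..6, j = 1..5, k = 1..8. The factors are (2/1) · (3/2) · (4/3) · (5/4) · (6/5) · (7/6) · (8/7) · (9/8) · … (240 factors total). The numerators and denominators telescope so the product is an integer; carrying out the multiplication exactly gives PP(6, 5, 8) = 7997986868872.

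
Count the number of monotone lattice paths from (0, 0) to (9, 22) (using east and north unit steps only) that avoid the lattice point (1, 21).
Number of paths = 20159877

Total paths from (0, 0) to (9, 22): C(31, 9) = 20160075. Paths through (1, 21): (paths (0, 0) → (1, 21)) × (paths (1, 21) → (9, 22)) = C(22, 1) · C(9, 8) = 22 · 9 = 198. Avoidance count = 20160075 − 198 = 20159877.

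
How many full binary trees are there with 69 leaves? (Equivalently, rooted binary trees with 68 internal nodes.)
C_68 = 86218923998960285726185640663701108500

These full binary trees are counted by the Catalan number C_n = (1/(n + 1)) · C(2n, n). For n = 68: C_68 = (1/69) · C(136, 68) = 5949105755928259715106809205795376486500/69 = 86218923998960285726185640663701108500.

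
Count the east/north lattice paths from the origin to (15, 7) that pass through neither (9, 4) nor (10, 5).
Number of paths = 77451

Inclusion–exclusion. Total paths: C(22, 15) = 170544. Through P₁: C(13, 9)·C(9, 6) = 60060. Through P₂: C(15, 10)·C(7, 5) = 63063. Since P₁ is strictly southwest of P₂, a monotone path through both must visit P₁ then P₂; paths through both = C(13, 9)·C(2, 1)·C(7, 5) = 30030. Avoid both = 170544 − 60060 − 63063 + 30030 = 77451.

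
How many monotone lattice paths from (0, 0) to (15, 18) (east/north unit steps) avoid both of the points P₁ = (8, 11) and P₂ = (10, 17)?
Number of paths = 739840962

Inclusion–exclusion. Total paths: C(33, 15) = 1037158320. Through P₁: C(19, 8)·C(14, 7) = 259397424. Through P₂: C(27, 10)·C(6, 5) = 50617710. Since P₁ is strictly southwest of P₂, a monotone path through both must visit P₁ then P₂; paths through both = C(19, 8)·C(8, 2)·C(6, 5) = 12697776. Avoid both = 1037158320 − 259397424 − 50617710 + 12697776 = 739840962.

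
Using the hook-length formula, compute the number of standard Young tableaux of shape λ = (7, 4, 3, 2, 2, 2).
# SYT of shape (7, 4, 3, 2, 2, 2) = 120931200

Hook-length formula: f^λ = n! / Π hook(c), product over all cells c of the Young diagram. For λ = (7, 4, 3, 2, 2, 2), n = 20 boxes. Hook lengths by row (left-to-right, top-to-bottom): [12, 11, 7, 5, 3, 2, 1]; [8, 7, 3, 1]; [6, 5, 1]; [4, 3]; [3, 2]; [2, 1]. Product of hooks = 20118067200. So f^λ = 20! / 20118067200 = 2432902008176640000 / 20118067200 = 120931200.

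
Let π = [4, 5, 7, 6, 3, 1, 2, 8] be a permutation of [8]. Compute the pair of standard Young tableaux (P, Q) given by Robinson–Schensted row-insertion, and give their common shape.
P = [1, 2, 6, 8] / [3, 5] / [4] / [7];  Q = [1, 2, 3, 8] / [4, 7] / [5] / [6];  common shape = (4, 2, 1, 1)

Row-insert the values π_1, π_2, … into P one at a time, bumping the leftmost entry strictly greater than the inserted value down to the next row. The recording tableau Q records, in position (i, j), the step at which that cell was added to P.
  Insert 4 (step 1): P = [4];  Q = [1]
  Insert 5 (step 2): P = [4, 5];  Q = [1, 2]
  Insert 7 (step 3): P = [4, 5, 7];  Q = [1, 2, 3]
  Insert 6 (step 4): P = [4, 5, 6] / [7];  Q = [1, 2, 3] / [4]
  Insert 3 (step 5): P = [3, 5, 6] / [4] / [7];  Q = [1, 2, 3] / [4] / [5]
  Insert 1 (step 6): P = [1, 5, 6] / [3] / [4] / [7];  Q = [1, 2, 3] / [4] / [5] / [6]
  Insert 2 (step 7): P = [1, 2, 6] / [3, 5] / [4] / [7];  Q = [1, 2, 3] / [4, 7] / [5] / [6]
  Insert 8 (step 8): P = [1, 2, 6, 8] / [3, 5] / [4] / [7];  Q = [1, 2, 3, 8] / [4, 7] / [5] / [6]
Final shape: (4, 2, 1, 1).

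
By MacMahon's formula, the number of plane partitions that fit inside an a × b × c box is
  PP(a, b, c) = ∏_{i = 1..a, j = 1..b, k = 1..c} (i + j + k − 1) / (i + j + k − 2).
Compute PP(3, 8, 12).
PP(3, 8, 12) = 20239179160200

Evaluate the triple product over i = 1..3, j = 1..8, k = 1..12. The factors are (2/1) · (3/2) · (4/3) · (5/4) · (6/5) · (7/6) · (8/7) · (9/8) · … (288 factors total). The numerators and denominators telescope so the product is an integer; carrying out the multiplication exactly gives PP(3, 8, 12) = 20239179160200.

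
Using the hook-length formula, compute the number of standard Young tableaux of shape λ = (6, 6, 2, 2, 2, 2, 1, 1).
# SYT of shape (6, 6, 2, 2, 2, 2, 1, 1) = 689424120

Hook-length formula: f^λ = n! / Π hook(c), product over all cells c of the Young diagram. For λ = (6, 6, 2, 2, 2, 2, 1, 1), n = 22 boxes. Hook lengths by row (left-to-right, top-to-bottom): [13, 10, 5, 4, 3, 2]; [12, 9, 4, 3, 2, 1]; [7, 4]; [6, 3]; [5, 2]; [4, 1]; [2]; [1]. Product of hooks = 1630347264000. So f^λ = 22! / 1630347264000 = 1124000727777607680000 / 1630347264000 = 689424120.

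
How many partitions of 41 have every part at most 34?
p(41, parts ≤ 34) = 44553

Use the recurrence p(n, m) = p(n, m−1) + p(n−m, m): either the largest part is < m (count p(n, m−1)) or the largest part is exactly m (remove one copy of m, count p(n−m, m)). With p(0, ·) = 1 this gives p(41, parts ≤ 34) = 44553. (By conjugating Young diagrams, this also counts partitions of 41 into at most 34 parts.)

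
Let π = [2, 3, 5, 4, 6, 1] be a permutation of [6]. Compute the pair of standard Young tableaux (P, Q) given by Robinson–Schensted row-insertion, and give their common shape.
P = [1, 3, 4, 6] / [2] / [5];  Q = [1, 2, 3, 5] / [4] / [6];  common shape = (4, 1, 1)

Row-insert the values π_1, π_2, … into P one at a time, bumping the leftmost entry strictly greater than the inserted value down to the next row. The recording tableau Q records, in position (i, j), the step at which that cell was added to P.
  Insert 2 (step 1): P = [2];  Q = [1]
  Insert 3 (step 2): P = [2, 3];  Q = [1, 2]
  Insert 5 (step 3): P = [2, 3, 5];  Q = [1, 2, 3]
  Insert 4 (step 4): P = [2, 3, 4] / [5];  Q = [1, 2, 3] / [4]
  Insert 6 (step 5): P = [2, 3, 4, 6] / [5];  Q = [1, 2, 3, 5] / [4]
  Insert 1 (step 6): P = [1, 3, 4, 6] / [2] / [5];  Q = [1, 2, 3, 5] / [4] / [6]
Final shape: (4, 1, 1).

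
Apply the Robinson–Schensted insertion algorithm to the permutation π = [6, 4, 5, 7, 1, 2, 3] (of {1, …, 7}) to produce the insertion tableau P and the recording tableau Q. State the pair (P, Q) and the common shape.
P = [1, 2, 3] / [4, 5, 7] / [6];  Q = [1, 3, 4] / [2, 6, 7] / [5];  common shape = (3, 3, 1)

Row-insert the values π_1, π_2, … into P one at a time, bumping the leftmost entry strictly greater than the inserted value down to the next row. The recording tableau Q records, in position (i, j), the step at which that cell was added to P.
  Insert 6 (step 1): P = [6];  Q = [1]
  Insert 4 (step 2): P = [4] / [6];  Q = [1] / [2]
  Insert 5 (step 3): P = [4, 5] / [6];  Q = [1, 3] / [2]
  Insert 7 (step 4): P = [4, 5, 7] / [6];  Q = [1, 3, 4] / [2]
  Insert 1 (step 5): P = [1, 5, 7] / [4] / [6];  Q = [1, 3, 4] / [2] / [5]
  Insert 2 (step 6): P = [1, 2, 7] / [4, 5] / [6];  Q = [1, 3, 4] / [2, 6] / [5]
  Insert 3 (step 7): P = [1, 2, 3] / [4, 5, 7] / [6];  Q = [1, 3, 4] / [2, 6, 7] / [5]
Final shape: (3, 3, 1).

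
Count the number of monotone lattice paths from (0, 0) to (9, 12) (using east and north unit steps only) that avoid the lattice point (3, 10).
Number of paths = 285922

Total paths from (0, 0) to (9, 12): C(21, 9) = 293930. Paths through (3, 10): (paths (0, 0) → (3, 10)) × (paths (3, 10) → (9, 12)) = C(13, 3) · C(8, 6) = 286 · 28 = 8008. Avoidance count = 293930 − 8008 = 285922.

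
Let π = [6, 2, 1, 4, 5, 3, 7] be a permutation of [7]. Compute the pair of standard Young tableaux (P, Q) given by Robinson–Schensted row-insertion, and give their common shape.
P = [1, 3, 5, 7] / [2, 4] / [6];  Q = [1, 4, 5, 7] / [2, 6] / [3];  common shape = (4, 2, 1)

Row-insert the values π_1, π_2, … into P one at a time, bumping the leftmost entry strictly greater than the inserted value down to the next row. The recording tableau Q records, in position (i, j), the step at which that cell was added to P.
  Insert 6 (step 1): P = [6];  Q = [1]
  Insert 2 (step 2): P = [2] / [6];  Q = [1] / [2]
  Insert 1 (step 3): P = [1] / [2] / [6];  Q = [1] / [2] / [3]
  Insert 4 (step 4): P = [1, 4] / [2] / [6];  Q = [1, 4] / [2] / [3]
  Insert 5 (step 5): P = [1, 4, 5] / [2] / [6];  Q = [1, 4, 5] / [2] / [3]
  Insert 3 (step 6): P = [1, 3, 5] / [2, 4] / [6];  Q = [1, 4, 5] / [2, 6] / [3]
  Insert 7 (step 7): P = [1, 3, 5, 7] / [2, 4] / [6];  Q = [1, 4, 5, 7] / [2, 6] / [3]
Final shape: (4, 2, 1).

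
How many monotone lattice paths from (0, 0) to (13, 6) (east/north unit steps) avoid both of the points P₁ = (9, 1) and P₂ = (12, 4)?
Number of paths = 21012

Inclusion–exclusion. Total paths: C(19, 13) = 27132. Through P₁: C(10, 9)·C(9, 4) = 1260. Through P₂: C(16, 12)·C(3, 1) = 5460. Since P₁ is strictly southwest of P₂, a monotone path through both must visit P₁ then P₂; paths through both = C(10, 9)·C(6, 3)·C(3, 1) = 600. Avoid both = 27132 − 1260 − 5460 + 600 = 21012.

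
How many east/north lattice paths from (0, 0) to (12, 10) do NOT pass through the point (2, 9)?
Number of paths = 646041

Total paths from (0, 0) to (12, 10): C(22, 12) = 646646. Paths through (2, 9): (paths (0, 0) → (2, 9)) × (paths (2, 9) → (12, 10)) = C(11, 2) · C(11, 10) = 55 · 11 = 605. Avoidance count = 646646 − 605 = 646041.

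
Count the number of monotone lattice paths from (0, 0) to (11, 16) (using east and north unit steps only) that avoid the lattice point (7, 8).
Number of paths = 9852570

Total paths from (0, 0) to (11, 16): C(27, 11) = 13037895. Paths through (7, 8): (paths (0, 0) → (7, 8)) × (paths (7, 8) → (11, 16)) = C(15, 7) · C(12, 4) = 6435 · 495 = 3185325. Avoidance count = 13037895 − 3185325 = 9852570.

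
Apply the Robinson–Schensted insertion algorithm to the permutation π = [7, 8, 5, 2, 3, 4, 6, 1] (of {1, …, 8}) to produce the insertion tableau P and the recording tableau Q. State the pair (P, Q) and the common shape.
P = [1, 3, 4, 6] / [2, 8] / [5] / [7];  Q = [1, 2, 6, 7] / [3, 5] / [4] / [8];  common shape = (4, 2, 1, 1)

Row-insert the values π_1, π_2, … into P one at a time, bumping the leftmost entry strictly greater than the inserted value down to the next row. The recording tableau Q records, in position (i, j), the step at which that cell was added to P.
  Insert 7 (step 1): P = [7];  Q = [1]
  Insert 8 (step 2): P = [7, 8];  Q = [1, 2]
  Insert 5 (step 3): P = [5, 8] / [7];  Q = [1, 2] / [3]
  Insert 2 (step 4): P = [2, 8] / [5] / [7];  Q = [1, 2] / [3] / [4]
  Insert 3 (step 5): P = [2, 3] / [5, 8] / [7];  Q = [1, 2] / [3, 5] / [4]
  Insert 4 (step 6): P = [2, 3, 4] / [5, 8] / [7];  Q = [1, 2, 6] / [3, 5] / [4]
  Insert 6 (step 7): P = [2, 3, 4, 6] / [5, 8] / [7];  Q = [1, 2, 6, 7] / [3, 5] / [4]
  Insert 1 (step 8): P = [1, 3, 4, 6] / [2, 8] / [5] / [7];  Q = [1, 2, 6, 7] / [3, 5] / [4] / [8]
Final shape: (4, 2, 1, 1).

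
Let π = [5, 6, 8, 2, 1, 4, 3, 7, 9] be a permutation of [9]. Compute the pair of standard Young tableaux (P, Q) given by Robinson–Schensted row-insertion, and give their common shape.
P = [1, 3, 7, 9] / [2, 4, 8] / [5, 6];  Q = [1, 2, 3, 9] / [4, 6, 8] / [5, 7];  common shape = (4, 3, 2)

Row-insert the values π_1, π_2, … into P one at a time, bumping the leftmost entry strictly greater than the inserted value down to the next row. The recording tableau Q records, in position (i, j), the step at which that cell was added to P.
  Insert 5 (step 1): P = [5];  Q = [1]
  Insert 6 (step 2): P = [5, 6];  Q = [1, 2]
  Insert 8 (step 3): P = [5, 6, 8];  Q = [1, 2, 3]
  Insert 2 (step 4): P = [2, 6, 8] / [5];  Q = [1, 2, 3] / [4]
  Insert 1 (step 5): P = [1, 6, 8] / [2] / [5];  Q = [1, 2, 3] / [4] / [5]
  Insert 4 (step 6): P = [1, 4, 8] / [2, 6] / [5];  Q = [1, 2, 3] / [4, 6] / [5]
  Insert 3 (step 7): P = [1, 3, 8] / [2, 4] / [5, 6];  Q = [1, 2, 3] / [4, 6] / [5, 7]
  Insert 7 (step 8): P = [1, 3, 7] / [2, 4, 8] / [5, 6];  Q = [1, 2, 3] / [4, 6, 8] / [5, 7]
  Insert 9 (step 9): P = [1, 3, 7, 9] / [2, 4, 8] / [5, 6];  Q = [1, 2, 3, 9] / [4, 6, 8] / [5, 7]
Final shape: (4, 3, 2).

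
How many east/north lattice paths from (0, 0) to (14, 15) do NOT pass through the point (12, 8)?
Number of paths = 73023840

Total paths from (0, 0) to (14, 15): C(29, 14) = 77558760. Paths through (12, 8): (paths (0, 0) → (12, 8)) × (paths (12, 8) → (14, 15)) = C(20, 12) · C(9, 2) = 125970 · 36 = 4534920. Avoidance count = 77558760 − 4534920 = 73023840.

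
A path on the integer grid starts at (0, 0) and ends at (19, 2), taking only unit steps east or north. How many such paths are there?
Number of paths = 210

A monotone lattice path from (0, 0) to (19, 2) consists of 19 east steps and 2 north steps in some order, so it is determined by which 19 of the 21 steps are east. The count is C(21, 19) = 210.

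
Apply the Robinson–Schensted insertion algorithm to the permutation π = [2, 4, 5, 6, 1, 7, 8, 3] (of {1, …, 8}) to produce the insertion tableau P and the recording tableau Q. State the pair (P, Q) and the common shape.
P = [1, 3, 5, 6, 7, 8] / [2, 4];  Q = [1, 2, 3, 4, 6, 7] / [5, 8];  common shape = (6, 2)

Row-insert the values π_1, π_2, … into P one at a time, bumping the leftmost entry strictly greater than the inserted value down to the next row. The recording tableau Q records, in position (i, j), the step at which that cell was added to P.
  Insert 2 (step 1): P = [2];  Q = [1]
  Insert 4 (step 2): P = [2, 4];  Q = [1, 2]
  Insert 5 (step 3): P = [2, 4, 5];  Q = [1, 2, 3]
  Insert 6 (step 4): P = [2, 4, 5, 6];  Q = [1, 2, 3, 4]
  Insert 1 (step 5): P = [1, 4, 5, 6] / [2];  Q = [1, 2, 3, 4] / [5]
  Insert 7 (step 6): P = [1, 4, 5, 6, 7] / [2];  Q = [1, 2, 3, 4, 6] / [5]
  Insert 8 (step 7): P = [1, 4, 5, 6, 7, 8] / [2];  Q = [1, 2, 3, 4, 6, 7] / [5]
  Insert 3 (step 8): P = [1, 3, 5, 6, 7, 8] / [2, 4];  Q = [1, 2, 3, 4, 6, 7] / [5, 8]
Final shape: (6, 2).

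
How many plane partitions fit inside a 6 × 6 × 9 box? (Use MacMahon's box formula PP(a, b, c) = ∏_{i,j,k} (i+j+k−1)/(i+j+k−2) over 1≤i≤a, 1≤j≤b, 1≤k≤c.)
PP(6, 6, 9) = 6062460972064640

Evaluate the triple product over i = 1..6, j = 1..6, k = 1..9. The factors are (2/1) · (3/2) · (4/3) · (5/4) · (6/5) · (7/6) · (8/7) · (9/8) · … (324 factors total). The numerators and denominators telescope so the product is an integer; carrying out the multiplication exactly gives PP(6, 6, 9) = 6062460972064640.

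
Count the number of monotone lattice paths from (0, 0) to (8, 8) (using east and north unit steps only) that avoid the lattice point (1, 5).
Number of paths = 12150

Total paths from (0, 0) to (8, 8): C(16, 8) = 12870. Paths through (1, 5): (paths (0, 0) → (1, 5)) × (paths (1, 5) → (8, 8)) = C(6, 1) · C(10, 7) = 6 · 120 = 720. Avoidance count = 12870 − 720 = 12150.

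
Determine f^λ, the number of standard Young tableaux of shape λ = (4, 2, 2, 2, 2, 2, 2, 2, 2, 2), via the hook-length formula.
# SYT of shape (4, 2, 2, 2, 2, 2, 2, 2, 2, 2) = 2735810

Hook-length formula: f^λ = n! / Π hook(c), product over all cells c of the Young diagram. For λ = (4, 2, 2, 2, 2, 2, 2, 2, 2, 2), n = 22 boxes. Hook lengths by row (left-to-right, top-to-bottom): [13, 12, 2, 1]; [10, 9]; [9, 8]; [8, 7]; [7, 6]; [6, 5]; [5, 4]; [4, 3]; [3, 2]; [2, 1]. Product of hooks = 410847510528000. So f^λ = 22! / 410847510528000 = 1124000727777607680000 / 410847510528000 = 2735810.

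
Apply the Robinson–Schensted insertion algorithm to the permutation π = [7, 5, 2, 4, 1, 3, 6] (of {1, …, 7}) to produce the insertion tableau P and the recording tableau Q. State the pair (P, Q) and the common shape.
P = [1, 3, 6] / [2, 4] / [5] / [7];  Q = [1, 4, 7] / [2, 6] / [3] / [5];  common shape = (3, 2, 1, 1)

Row-insert the values π_1, π_2, … into P one at a time, bumping the leftmost entry strictly greater than the inserted value down to the next row. The recording tableau Q records, in position (i, j), the step at which that cell was added to P.
  Insert 7 (step 1): P = [7];  Q = [1]
  Insert 5 (step 2): P = [5] / [7];  Q = [1] / [2]
  Insert 2 (step 3): P = [2] / [5] / [7];  Q = [1] / [2] / [3]
  Insert 4 (step 4): P = [2, 4] / [5] / [7];  Q = [1, 4] / [2] / [3]
  Insert 1 (step 5): P = [1, 4] / [2] / [5] / [7];  Q = [1, 4] / [2] / [3] / [5]
  Insert 3 (step 6): P = [1, 3] / [2, 4] / [5] / [7];  Q = [1, 4] / [2, 6] / [3] / [5]
  Insert 6 (step 7): P = [1, 3, 6] / [2, 4] / [5] / [7];  Q = [1, 4, 7] / [2, 6] / [3] / [5]
Final shape: (3, 2, 1, 1).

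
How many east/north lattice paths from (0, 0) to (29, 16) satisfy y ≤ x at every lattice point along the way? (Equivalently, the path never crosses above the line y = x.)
Number of paths = 301758997386

By the reflection principle (André's argument), the number of monotone paths to (29, 16) with n ≤ m that never go above y = x is C(45, 29) − C(45, 30) = 646626422970 − 344867425584 = 301758997386.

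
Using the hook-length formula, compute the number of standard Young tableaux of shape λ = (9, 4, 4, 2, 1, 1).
# SYT of shape (9, 4, 4, 2, 1, 1) = 357124950

Hook-length formula: f^λ = n! / Π hook(c), product over all cells c of the Young diagram. For λ = (9, 4, 4, 2, 1, 1), n = 21 boxes. Hook lengths by row (left-to-right, top-to-bottom): [14, 11, 9, 8, 5, 4, 3, 2, 1]; [8, 5, 3, 2]; [7, 4, 2, 1]; [4, 1]; [2]; [1]. Product of hooks = 143061811200. So f^λ = 21! / 143061811200 = 51090942171709440000 / 143061811200 = 357124950.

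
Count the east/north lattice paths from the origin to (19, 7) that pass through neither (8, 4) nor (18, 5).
Number of paths = 393008

Inclusion–exclusion. Total paths: C(26, 19) = 657800. Through P₁: C(12, 8)·C(14, 11) = 180180. Through P₂: C(23, 18)·C(3, 1) = 100947. Since P₁ is strictly southwest of P₂, a monotone path through both must visit P₁ then P₂; paths through both = C(12, 8)·C(11, 10)·C(3, 1) = 16335. Avoid both = 657800 − 180180 − 100947 + 16335 = 393008.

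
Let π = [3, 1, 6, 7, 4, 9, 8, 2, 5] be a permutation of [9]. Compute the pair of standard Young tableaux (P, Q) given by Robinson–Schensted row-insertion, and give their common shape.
P = [1, 2, 5, 8] / [3, 4, 7] / [6, 9];  Q = [1, 3, 4, 6] / [2, 5, 7] / [8, 9];  common shape = (4, 3, 2)

Row-insert the values π_1, π_2, … into P one at a time, bumping the leftmost entry strictly greater than the inserted value down to the next row. The recording tableau Q records, in position (i, j), the step at which that cell was added to P.
  Insert 3 (step 1): P = [3];  Q = [1]
  Insert 1 (step 2): P = [1] / [3];  Q = [1] / [2]
  Insert 6 (step 3): P = [1, 6] / [3];  Q = [1, 3] / [2]
  Insert 7 (step 4): P = [1, 6, 7] / [3];  Q = [1, 3, 4] / [2]
  Insert 4 (step 5): P = [1, 4, 7] / [3, 6];  Q = [1, 3, 4] / [2, 5]
  Insert 9 (step 6): P = [1, 4, 7, 9] / [3, 6];  Q = [1, 3, 4, 6] / [2, 5]
  Insert 8 (step 7): P = [1, 4, 7, 8] / [3, 6, 9];  Q = [1, 3, 4, 6] / [2, 5, 7]
  Insert 2 (step 8): P = [1, 2, 7, 8] / [3, 4, 9] / [6];  Q = [1, 3, 4, 6] / [2, 5, 7] / [8]
  Insert 5 (step 9): P = [1, 2, 5, 8] / [3, 4, 7] / [6, 9];  Q = [1, 3, 4, 6] / [2, 5, 7] / [8, 9]
Final shape: (4, 3, 2).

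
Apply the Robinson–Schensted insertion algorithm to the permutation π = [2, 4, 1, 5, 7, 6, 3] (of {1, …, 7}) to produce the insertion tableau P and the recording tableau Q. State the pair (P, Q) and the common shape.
P = [1, 3, 5, 6] / [2, 4] / [7];  Q = [1, 2, 4, 5] / [3, 6] / [7];  common shape = (4, 2, 1)

Row-insert the values π_1, π_2, … into P one at a time, bumping the leftmost entry strictly greater than the inserted value down to the next row. The recording tableau Q records, in position (i, j), the step at which that cell was added to P.
  Insert 2 (step 1): P = [2];  Q = [1]
  Insert 4 (step 2): P = [2, 4];  Q = [1, 2]
  Insert 1 (step 3): P = [1, 4] / [2];  Q = [1, 2] / [3]
  Insert 5 (step 4): P = [1, 4, 5] / [2];  Q = [1, 2, 4] / [3]
  Insert 7 (step 5): P = [1, 4, 5, 7] / [2];  Q = [1, 2, 4, 5] / [3]
  Insert 6 (step 6): P = [1, 4, 5, 6] / [2, 7];  Q = [1, 2, 4, 5] / [3, 6]
  Insert 3 (step 7): P = [1, 3, 5, 6] / [2, 4] / [7];  Q = [1, 2, 4, 5] / [3, 6] / [7]
Final shape: (4, 2, 1).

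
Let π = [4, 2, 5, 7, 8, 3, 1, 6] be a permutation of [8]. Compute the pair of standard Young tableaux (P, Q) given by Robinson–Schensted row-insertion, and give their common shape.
P = [1, 3, 6, 8] / [2, 5, 7] / [4];  Q = [1, 3, 4, 5] / [2, 6, 8] / [7];  common shape = (4, 3, 1)

Row-insert the values π_1, π_2, … into P one at a time, bumping the leftmost entry strictly greater than the inserted value down to the next row. The recording tableau Q records, in position (i, j), the step at which that cell was added to P.
  Insert 4 (step 1): P = [4];  Q = [1]
  Insert 2 (step 2): P = [2] / [4];  Q = [1] / [2]
  Insert 5 (step 3): P = [2, 5] / [4];  Q = [1, 3] / [2]
  Insert 7 (step 4): P = [2, 5, 7] / [4];  Q = [1, 3, 4] / [2]
  Insert 8 (step 5): P = [2, 5, 7, 8] / [4];  Q = [1, 3, 4, 5] / [2]
  Insert 3 (step 6): P = [2, 3, 7, 8] / [4, 5];  Q = [1, 3, 4, 5] / [2, 6]
  Insert 1 (step 7): P = [1, 3, 7, 8] / [2, 5] / [4];  Q = [1, 3, 4, 5] / [2, 6] / [7]
  Insert 6 (step 8): P = [1, 3, 6, 8] / [2, 5, 7] / [4];  Q = [1, 3, 4, 5] / [2, 6, 8] / [7]
Final shape: (4, 3, 1).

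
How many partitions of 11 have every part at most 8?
p(11, parts ≤ 8) = 52

Partitions of 11 with all parts ≤ 8: 8+3, 8+2+1, 8+1+1+1, 7+4, 7+3+1, 7+2+2, 7+2+1+1, 7+1+1+1+1, 6+5, 6+4+1, 6+3+2, 6+3+1+1, 6+2+2+1, 6+2+1+1+1, 6+1+1+1+1+1, 5+5+1, 5+4+2, 5+4+1+1, 5+3+3, 5+3+2+1, 5+3+1+1+1, 5+2+2+2, 5+2+2+1+1, 5+2+1+1+1+1, 5+1+1+1+1+1+1, 4+4+3, 4+4+2+1, 4+4+1+1+1, 4+3+3+1, 4+3+2+2, … (52 total). Count = 52.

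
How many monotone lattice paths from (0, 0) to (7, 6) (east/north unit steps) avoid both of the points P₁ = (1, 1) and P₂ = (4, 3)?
Number of paths = 492

Inclusion–exclusion. Total paths: C(13, 7) = 1716. Through P₁: C(2, 1)·C(11, 6) = 924. Through P₂: C(7, 4)·C(6, 3) = 700. Since P₁ is strictly southwest of P₂, a monotone path through both must visit P₁ then P₂; paths through both = C(2, 1)·C(5, 3)·C(6, 3) = 400. Avoid both = 1716 − 924 − 700 + 400 = 492.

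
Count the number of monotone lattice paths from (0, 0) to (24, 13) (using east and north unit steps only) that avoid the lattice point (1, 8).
Number of paths = 3561582780

Total paths from (0, 0) to (24, 13): C(37, 24) = 3562467300. Paths through (1, 8): (paths (0, 0) → (1, 8)) × (paths (1, 8) → (24, 13)) = C(9, 1) · C(28, 23) = 9 · 98280 = 884520. Avoidance count = 3562467300 − 884520 = 3561582780.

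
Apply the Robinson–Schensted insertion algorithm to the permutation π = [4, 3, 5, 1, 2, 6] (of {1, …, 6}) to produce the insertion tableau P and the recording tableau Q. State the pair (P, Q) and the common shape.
P = [1, 2, 6] / [3, 5] / [4];  Q = [1, 3, 6] / [2, 5] / [4];  common shape = (3, 2, 1)

Row-insert the values π_1, π_2, … into P one at a time, bumping the leftmost entry strictly greater than the inserted value down to the next row. The recording tableau Q records, in position (i, j), the step at which that cell was added to P.
  Insert 4 (step 1): P = [4];  Q = [1]
  Insert 3 (step 2): P = [3] / [4];  Q = [1] / [2]
  Insert 5 (step 3): P = [3, 5] / [4];  Q = [1, 3] / [2]
  Insert 1 (step 4): P = [1, 5] / [3] / [4];  Q = [1, 3] / [2] / [4]
  Insert 2 (step 5): P = [1, 2] / [3, 5] / [4];  Q = [1, 3] / [2, 5] / [4]
  Insert 6 (step 6): P = [1, 2, 6] / [3, 5] / [4];  Q = [1, 3, 6] / [2, 5] / [4]
Final shape: (3, 2, 1).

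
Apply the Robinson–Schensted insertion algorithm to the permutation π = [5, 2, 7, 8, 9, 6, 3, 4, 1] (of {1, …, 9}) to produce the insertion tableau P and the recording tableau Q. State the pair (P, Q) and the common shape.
P = [1, 3, 4, 9] / [2, 6, 8] / [5] / [7];  Q = [1, 3, 4, 5] / [2, 6, 8] / [7] / [9];  common shape = (4, 3, 1, 1)

Row-insert the values π_1, π_2, … into P one at a time, bumping the leftmost entry strictly greater than the inserted value down to the next row. The recording tableau Q records, in position (i, j), the step at which that cell was added to P.
  Insert 5 (step 1): P = [5];  Q = [1]
  Insert 2 (step 2): P = [2] / [5];  Q = [1] / [2]
  Insert 7 (step 3): P = [2, 7] / [5];  Q = [1, 3] / [2]
  Insert 8 (step 4): P = [2, 7, 8] / [5];  Q = [1, 3, 4] / [2]
  Insert 9 (step 5): P = [2, 7, 8, 9] / [5];  Q = [1, 3, 4, 5] / [2]
  Insert 6 (step 6): P = [2, 6, 8, 9] / [5, 7];  Q = [1, 3, 4, 5] / [2, 6]
  Insert 3 (step 7): P = [2, 3, 8, 9] / [5, 6] / [7];  Q = [1, 3, 4, 5] / [2, 6] / [7]
  Insert 4 (step 8): P = [2, 3, 4, 9] / [5, 6, 8] / [7];  Q = [1, 3, 4, 5] / [2, 6, 8] / [7]
  Insert 1 (step 9): P = [1, 3, 4, 9] / [2, 6, 8] / [5] / [7];  Q = [1, 3, 4, 5] / [2, 6, 8] / [7] / [9]
Final shape: (4, 3, 1, 1).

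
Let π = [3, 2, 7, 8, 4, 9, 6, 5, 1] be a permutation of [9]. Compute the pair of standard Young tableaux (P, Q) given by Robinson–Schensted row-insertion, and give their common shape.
P = [1, 4, 5, 9] / [2, 6, 8] / [3] / [7];  Q = [1, 3, 4, 6] / [2, 5, 7] / [8] / [9];  common shape = (4, 3, 1, 1)

Row-insert the values π_1, π_2, … into P one at a time, bumping the leftmost entry strictly greater than the inserted value down to the next row. The recording tableau Q records, in position (i, j), the step at which that cell was added to P.
  Insert 3 (step 1): P = [3];  Q = [1]
  Insert 2 (step 2): P = [2] / [3];  Q = [1] / [2]
  Insert 7 (step 3): P = [2, 7] / [3];  Q = [1, 3] / [2]
  Insert 8 (step 4): P = [2, 7, 8] / [3];  Q = [1, 3, 4] / [2]
  Insert 4 (step 5): P = [2, 4, 8] / [3, 7];  Q = [1, 3, 4] / [2, 5]
  Insert 9 (step 6): P = [2, 4, 8, 9] / [3, 7];  Q = [1, 3, 4, 6] / [2, 5]
  Insert 6 (step 7): P = [2, 4, 6, 9] / [3, 7, 8];  Q = [1, 3, 4, 6] / [2, 5, 7]
  Insert 5 (step 8): P = [2, 4, 5, 9] / [3, 6, 8] / [7];  Q = [1, 3, 4, 6] / [2, 5, 7] / [8]
  Insert 1 (step 9): P = [1, 4, 5, 9] / [2, 6, 8] / [3] / [7];  Q = [1, 3, 4, 6] / [2, 5, 7] / [8] / [9]
Final shape: (4, 3, 1, 1).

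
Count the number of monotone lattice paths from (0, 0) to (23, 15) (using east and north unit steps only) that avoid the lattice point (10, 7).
Number of paths = 11513813040

Total paths from (0, 0) to (23, 15): C(38, 23) = 15471286560. Paths through (10, 7): (paths (0, 0) → (10, 7)) × (paths (10, 7) → (23, 15)) = C(17, 10) · C(21, 13) = 19448 · 203490 = 3957473520. Avoidance count = 15471286560 − 3957473520 = 11513813040.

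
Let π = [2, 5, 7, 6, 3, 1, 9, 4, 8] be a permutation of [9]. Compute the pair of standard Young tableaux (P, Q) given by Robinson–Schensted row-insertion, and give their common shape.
P = [1, 3, 4, 8] / [2, 6, 9] / [5] / [7];  Q = [1, 2, 3, 7] / [4, 8, 9] / [5] / [6];  common shape = (4, 3, 1, 1)

Row-insert the values π_1, π_2, … into P one at a time, bumping the leftmost entry strictly greater than the inserted value down to the next row. The recording tableau Q records, in position (i, j), the step at which that cell was added to P.
  Insert 2 (step 1): P = [2];  Q = [1]
  Insert 5 (step 2): P = [2, 5];  Q = [1, 2]
  Insert 7 (step 3): P = [2, 5, 7];  Q = [1, 2, 3]
  Insert 6 (step 4): P = [2, 5, 6] / [7];  Q = [1, 2, 3] / [4]
  Insert 3 (step 5): P = [2, 3, 6] / [5] / [7];  Q = [1, 2, 3] / [4] / [5]
  Insert 1 (step 6): P = [1, 3, 6] / [2] / [5] / [7];  Q = [1, 2, 3] / [4] / [5] / [6]
  Insert 9 (step 7): P = [1, 3, 6, 9] / [2] / [5] / [7];  Q = [1, 2, 3, 7] / [4] / [5] / [6]
  Insert 4 (step 8): P = [1, 3, 4, 9] / [2, 6] / [5] / [7];  Q = [1, 2, 3, 7] / [4, 8] / [5] / [6]
  Insert 8 (step 9): P = [1, 3, 4, 8] / [2, 6, 9] / [5] / [7];  Q = [1, 2, 3, 7] / [4, 8, 9] / [5] / [6]
Final shape: (4, 3, 1, 1).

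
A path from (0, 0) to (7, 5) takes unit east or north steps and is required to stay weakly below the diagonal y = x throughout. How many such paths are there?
Number of paths = 297

By the reflection principle (André's argument), the number of monotone paths to (7, 5) with n ≤ m that never go above y = x is C(12, 7) − C(12, 8) = 792 − 495 = 297.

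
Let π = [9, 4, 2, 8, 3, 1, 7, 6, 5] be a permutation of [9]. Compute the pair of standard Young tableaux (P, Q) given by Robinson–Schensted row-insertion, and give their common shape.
P = [1, 3, 5] / [2, 6] / [4, 7] / [8] / [9];  Q = [1, 4, 7] / [2, 5] / [3, 8] / [6] / [9];  common shape = (3, 2, 2, 1, 1)

Row-insert the values π_1, π_2, … into P one at a time, bumping the leftmost entry strictly greater than the inserted value down to the next row. The recording tableau Q records, in position (i, j), the step at which that cell was added to P.
  Insert 9 (step 1): P = [9];  Q = [1]
  Insert 4 (step 2): P = [4] / [9];  Q = [1] / [2]
  Insert 2 (step 3): P = [2] / [4] / [9];  Q = [1] / [2] / [3]
  Insert 8 (step 4): P = [2, 8] / [4] / [9];  Q = [1, 4] / [2] / [3]
  Insert 3 (step 5): P = [2, 3] / [4, 8] / [9];  Q = [1, 4] / [2, 5] / [3]
  Insert 1 (step 6): P = [1, 3] / [2, 8] / [4] / [9];  Q = [1, 4] / [2, 5] / [3] / [6]
  Insert 7 (step 7): P = [1, 3, 7] / [2, 8] / [4] / [9];  Q = [1, 4, 7] / [2, 5] / [3] / [6]
  Insert 6 (step 8): P = [1, 3, 6] / [2, 7] / [4, 8] / [9];  Q = [1, 4, 7] / [2, 5] / [3, 8] / [6]
  Insert 5 (step 9): P = [1, 3, 5] / [2, 6] / [4, 7] / [8] / [9];  Q = [1, 4, 7] / [2, 5] / [3, 8] / [6] / [9]
Final shape: (3, 2, 2, 1, 1).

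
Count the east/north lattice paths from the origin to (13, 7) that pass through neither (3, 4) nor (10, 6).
Number of paths = 40518

Inclusion–exclusion. Total paths: C(20, 13) = 77520. Through P₁: C(7, 3)·C(13, 10) = 10010. Through P₂: C(16, 10)·C(4, 3) = 32032. Since P₁ is strictly southwest of P₂, a monotone path through both must visit P₁ then P₂; paths through both = C(7, 3)·C(9, 7)·C(4, 3) = 5040. Avoid both = 77520 − 10010 − 32032 + 5040 = 40518.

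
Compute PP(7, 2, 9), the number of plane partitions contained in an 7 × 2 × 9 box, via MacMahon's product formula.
PP(7, 2, 9) = 27810640

Evaluate the triple product over i = 1..7, j = 1..2, k = 1..9. The factors are (2/1) · (3/2) · (4/3) · (5/4) · (6/5) · (7/6) · (8/7) · (9/8) · … (126 factors total). The numerators and denominators telescope so the product is an integer; carrying out the multiplication exactly gives PP(7, 2, 9) = 27810640.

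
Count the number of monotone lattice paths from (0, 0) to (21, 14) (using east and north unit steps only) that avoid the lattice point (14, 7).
Number of paths = 1920886440

Total paths from (0, 0) to (21, 14): C(35, 21) = 2319959400. Paths through (14, 7): (paths (0, 0) → (14, 7)) × (paths (14, 7) → (21, 14)) = C(21, 14) · C(14, 7) = 116280 · 3432 = 399072960. Avoidance count = 2319959400 − 399072960 = 1920886440.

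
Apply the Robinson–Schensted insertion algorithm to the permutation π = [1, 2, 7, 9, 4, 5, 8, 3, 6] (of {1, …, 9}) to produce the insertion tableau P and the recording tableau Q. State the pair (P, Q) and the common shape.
P = [1, 2, 3, 5, 6] / [4, 8] / [7, 9];  Q = [1, 2, 3, 4, 7] / [5, 6] / [8, 9];  common shape = (5, 2, 2)

Row-insert the values π_1, π_2, … into P one at a time, bumping the leftmost entry strictly greater than the inserted value down to the next row. The recording tableau Q records, in position (i, j), the step at which that cell was added to P.
  Insert 1 (step 1): P = [1];  Q = [1]
  Insert 2 (step 2): P = [1, 2];  Q = [1, 2]
  Insert 7 (step 3): P = [1, 2, 7];  Q = [1, 2, 3]
  Insert 9 (step 4): P = [1, 2, 7, 9];  Q = [1, 2, 3, 4]
  Insert 4 (step 5): P = [1, 2, 4, 9] / [7];  Q = [1, 2, 3, 4] / [5]
  Insert 5 (step 6): P = [1, 2, 4, 5] / [7, 9];  Q = [1, 2, 3, 4] / [5, 6]
  Insert 8 (step 7): P = [1, 2, 4, 5, 8] / [7, 9];  Q = [1, 2, 3, 4, 7] / [5, 6]
  Insert 3 (step 8): P = [1, 2, 3, 5, 8] / [4, 9] / [7];  Q = [1, 2, 3, 4, 7] / [5, 6] / [8]
  Insert 6 (step 9): P = [1, 2, 3, 5, 6] / [4, 8] / [7, 9];  Q = [1, 2, 3, 4, 7] / [5, 6] / [8, 9]
Final shape: (5, 2, 2).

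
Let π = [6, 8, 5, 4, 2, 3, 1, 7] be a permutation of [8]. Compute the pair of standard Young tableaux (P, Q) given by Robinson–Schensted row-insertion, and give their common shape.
P = [1, 3, 7] / [2, 8] / [4] / [5] / [6];  Q = [1, 2, 8] / [3, 6] / [4] / [5] / [7];  common shape = (3, 2, 1, 1, 1)

Row-insert the values π_1, π_2, … into P one at a time, bumping the leftmost entry strictly greater than the inserted value down to the next row. The recording tableau Q records, in position (i, j), the step at which that cell was added to P.
  Insert 6 (step 1): P = [6];  Q = [1]
  Insert 8 (step 2): P = [6, 8];  Q = [1, 2]
  Insert 5 (step 3): P = [5, 8] / [6];  Q = [1, 2] / [3]
  Insert 4 (step 4): P = [4, 8] / [5] / [6];  Q = [1, 2] / [3] / [4]
  Insert 2 (step 5): P = [2, 8] / [4] / [5] / [6];  Q = [1, 2] / [3] / [4] / [5]
  Insert 3 (step 6): P = [2, 3] / [4, 8] / [5] / [6];  Q = [1, 2] / [3, 6] / [4] / [5]
  Insert 1 (step 7): P = [1, 3] / [2, 8] / [4] / [5] / [6];  Q = [1, 2] / [3, 6] / [4] / [5] / [7]
  Insert 7 (step 8): P = [1, 3, 7] / [2, 8] / [4] / [5] / [6];  Q = [1, 2, 8] / [3, 6] / [4] / [5] / [7]
Final shape: (3, 2, 1, 1, 1).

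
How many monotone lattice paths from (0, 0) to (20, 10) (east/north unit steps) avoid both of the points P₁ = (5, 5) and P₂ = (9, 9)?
Number of paths = 25766247

Inclusion–exclusion. Total paths: C(30, 20) = 30045015. Through P₁: C(10, 5)·C(20, 15) = 3907008. Through P₂: C(18, 9)·C(12, 11) = 583440. Since P₁ is strictly southwest of P₂, a monotone path through both must visit P₁ then P₂; paths through both = C(10, 5)·C(8, 4)·C(12, 11) = 211680. Avoid both = 30045015 − 3907008 − 583440 + 211680 = 25766247.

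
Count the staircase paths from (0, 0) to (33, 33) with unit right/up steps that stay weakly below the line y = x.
C_33 = 212336130412243110

These NE paths below the diagonal are counted by the Catalan number C_n = (1/(n + 1)) · C(2n, n). For n = 33: C_33 = (1/34) · C(66, 33) = 7219428434016265740/34 = 212336130412243110.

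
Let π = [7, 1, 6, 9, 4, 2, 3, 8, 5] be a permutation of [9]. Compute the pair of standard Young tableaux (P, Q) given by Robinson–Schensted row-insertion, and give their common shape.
P = [1, 2, 3, 5] / [4, 8] / [6, 9] / [7];  Q = [1, 3, 4, 8] / [2, 7] / [5, 9] / [6];  common shape = (4, 2, 2, 1)

Row-insert the values π_1, π_2, … into P one at a time, bumping the leftmost entry strictly greater than the inserted value down to the next row. The recording tableau Q records, in position (i, j), the step at which that cell was added to P.
  Insert 7 (step 1): P = [7];  Q = [1]
  Insert 1 (step 2): P = [1] / [7];  Q = [1] / [2]
  Insert 6 (step 3): P = [1, 6] / [7];  Q = [1, 3] / [2]
  Insert 9 (step 4): P = [1, 6, 9] / [7];  Q = [1, 3, 4] / [2]
  Insert 4 (step 5): P = [1, 4, 9] / [6] / [7];  Q = [1, 3, 4] / [2] / [5]
  Insert 2 (step 6): P = [1, 2, 9] / [4] / [6] / [7];  Q = [1, 3, 4] / [2] / [5] / [6]
  Insert 3 (step 7): P = [1, 2, 3] / [4, 9] / [6] / [7];  Q = [1, 3, 4] / [2, 7] / [5] / [6]
  Insert 8 (step 8): P = [1, 2, 3, 8] / [4, 9] / [6] / [7];  Q = [1, 3, 4, 8] / [2, 7] / [5] / [6]
  Insert 5 (step 9): P = [1, 2, 3, 5] / [4, 8] / [6, 9] / [7];  Q = [1, 3, 4, 8] / [2, 7] / [5, 9] / [6]
Final shape: (4, 2, 2, 1).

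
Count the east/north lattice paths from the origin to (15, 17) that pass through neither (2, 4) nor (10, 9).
Number of paths = 315668769

Inclusion–exclusion. Total paths: C(32, 15) = 565722720. Through P₁: C(6, 2)·C(26, 13) = 156009000. Through P₂: C(19, 10)·C(13, 5) = 118890486. Since P₁ is strictly southwest of P₂, a monotone path through both must visit P₁ then P₂; paths through both = C(6, 2)·C(13, 8)·C(13, 5) = 24845535. Avoid both = 565722720 − 156009000 − 118890486 + 24845535 = 315668769.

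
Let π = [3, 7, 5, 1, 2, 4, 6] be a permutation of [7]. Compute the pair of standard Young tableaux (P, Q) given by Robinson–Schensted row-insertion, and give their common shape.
P = [1, 2, 4, 6] / [3, 5] / [7];  Q = [1, 2, 6, 7] / [3, 5] / [4];  common shape = (4, 2, 1)

Row-insert the values π_1, π_2, … into P one at a time, bumping the leftmost entry strictly greater than the inserted value down to the next row. The recording tableau Q records, in position (i, j), the step at which that cell was added to P.
  Insert 3 (step 1): P = [3];  Q = [1]
  Insert 7 (step 2): P = [3, 7];  Q = [1, 2]
  Insert 5 (step 3): P = [3, 5] / [7];  Q = [1, 2] / [3]
  Insert 1 (step 4): P = [1, 5] / [3] / [7];  Q = [1, 2] / [3] / [4]
  Insert 2 (step 5): P = [1, 2] / [3, 5] / [7];  Q = [1, 2] / [3, 5] / [4]
  Insert 4 (step 6): P = [1, 2, 4] / [3, 5] / [7];  Q = [1, 2, 6] / [3, 5] / [4]
  Insert 6 (step 7): P = [1, 2, 4, 6] / [3, 5] / [7];  Q = [1, 2, 6, 7] / [3, 5] / [4]
Final shape: (4, 2, 1).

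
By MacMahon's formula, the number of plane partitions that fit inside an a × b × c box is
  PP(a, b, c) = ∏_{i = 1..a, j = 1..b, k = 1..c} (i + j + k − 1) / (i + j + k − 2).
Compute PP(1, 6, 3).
PP(1, 6, 3) = 84

Evaluate the triple product over i = 1..1, j = 1..6, k = 1..3. The factors are (2/1) · (3/2) · (4/3) · (3/2) · (4/3) · (5/4) · (4/3) · (5/4) · … (18 factors total). The numerators and denominators telescope so the product is an integer; carrying out the multiplication exactly gives PP(1, 6, 3) = 84.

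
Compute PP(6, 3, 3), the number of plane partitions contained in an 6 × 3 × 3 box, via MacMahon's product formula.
PP(6, 3, 3) = 41580

Evaluate the triple product over i = 1..6, j = 1..3, k = 1..3. The factors are (2/1) · (3/2) · (4/3) · (3/2) · (4/3) · (5/4) · (4/3) · (5/4) · … (54 factors total). The numerators and denominators telescope so the product is an integer; carrying out the multiplication exactly gives PP(6, 3, 3) = 41580.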